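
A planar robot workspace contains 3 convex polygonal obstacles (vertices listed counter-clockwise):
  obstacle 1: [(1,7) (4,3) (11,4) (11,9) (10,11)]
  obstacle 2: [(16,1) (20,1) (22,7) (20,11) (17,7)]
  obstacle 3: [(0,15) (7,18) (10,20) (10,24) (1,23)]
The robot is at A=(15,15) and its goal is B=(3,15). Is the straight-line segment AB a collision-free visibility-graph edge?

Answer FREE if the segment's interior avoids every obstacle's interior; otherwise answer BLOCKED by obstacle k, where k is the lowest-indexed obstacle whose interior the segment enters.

FREE

Obstacle 1 [(1,7) (4,3) (11,4) (11,9) (10,11)]:
  edge (1,7)–(4,3): clear
  edge (4,3)–(11,4): clear
  edge (11,4)–(11,9): clear
  edge (11,9)–(10,11): clear
  edge (10,11)–(1,7): clear
  midpoint (9,15) outside
  → clear
Obstacle 2 [(16,1) (20,1) (22,7) (20,11) (17,7)]:
  edge (16,1)–(20,1): clear
  edge (20,1)–(22,7): clear
  edge (22,7)–(20,11): clear
  edge (20,11)–(17,7): clear
  edge (17,7)–(16,1): clear
  midpoint (9,15) outside
  → clear
Obstacle 3 [(0,15) (7,18) (10,20) (10,24) (1,23)]:
  edge (0,15)–(7,18): clear
  edge (7,18)–(10,20): clear
  edge (10,20)–(10,24): clear
  edge (10,24)–(1,23): clear
  edge (1,23)–(0,15): clear
  midpoint (9,15) outside
  → clear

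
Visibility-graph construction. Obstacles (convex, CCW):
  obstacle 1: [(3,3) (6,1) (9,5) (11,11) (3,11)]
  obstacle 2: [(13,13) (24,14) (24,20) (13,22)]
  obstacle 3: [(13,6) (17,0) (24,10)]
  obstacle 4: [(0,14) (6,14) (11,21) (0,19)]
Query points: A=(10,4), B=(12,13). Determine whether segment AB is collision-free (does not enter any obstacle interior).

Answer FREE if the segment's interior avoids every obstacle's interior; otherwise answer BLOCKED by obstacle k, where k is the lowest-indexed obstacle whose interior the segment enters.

FREE

Obstacle 1 [(3,3) (6,1) (9,5) (11,11) (3,11)]:
  edge (3,3)–(6,1): clear
  edge (6,1)–(9,5): clear
  edge (9,5)–(11,11): clear
  edge (11,11)–(3,11): clear
  edge (3,11)–(3,3): clear
  midpoint (11,17/2) outside
  → clear
Obstacle 2 [(13,13) (24,14) (24,20) (13,22)]:
  edge (13,13)–(24,14): clear
  edge (24,14)–(24,20): clear
  edge (24,20)–(13,22): clear
  edge (13,22)–(13,13): clear
  midpoint (11,17/2) outside
  → clear
Obstacle 3 [(13,6) (17,0) (24,10)]:
  edge (13,6)–(17,0): clear
  edge (17,0)–(24,10): clear
  edge (24,10)–(13,6): clear
  midpoint (11,17/2) outside
  → clear
Obstacle 4 [(0,14) (6,14) (11,21) (0,19)]:
  edge (0,14)–(6,14): clear
  edge (6,14)–(11,21): clear
  edge (11,21)–(0,19): clear
  edge (0,19)–(0,14): clear
  midpoint (11,17/2) outside
  → clear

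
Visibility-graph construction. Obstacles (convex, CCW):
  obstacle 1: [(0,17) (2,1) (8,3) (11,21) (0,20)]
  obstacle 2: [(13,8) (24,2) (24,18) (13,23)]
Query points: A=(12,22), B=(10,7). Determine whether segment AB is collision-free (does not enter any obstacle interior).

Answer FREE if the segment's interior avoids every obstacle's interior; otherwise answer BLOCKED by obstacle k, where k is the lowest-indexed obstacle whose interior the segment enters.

Obstacle 1 [(0,17) (2,1) (8,3) (11,21) (0,20)]:
  edge (0,17)–(2,1): clear
  edge (2,1)–(8,3): clear
  edge (8,3)–(11,21): clear
  edge (11,21)–(0,20): clear
  edge (0,20)–(0,17): clear
  midpoint (11,29/2) outside
  → clear
Obstacle 2 [(13,8) (24,2) (24,18) (13,23)]:
  edge (13,8)–(24,2): clear
  edge (24,2)–(24,18): clear
  edge (24,18)–(13,23): clear
  edge (13,23)–(13,8): clear
  midpoint (11,29/2) outside
  → clear

FREE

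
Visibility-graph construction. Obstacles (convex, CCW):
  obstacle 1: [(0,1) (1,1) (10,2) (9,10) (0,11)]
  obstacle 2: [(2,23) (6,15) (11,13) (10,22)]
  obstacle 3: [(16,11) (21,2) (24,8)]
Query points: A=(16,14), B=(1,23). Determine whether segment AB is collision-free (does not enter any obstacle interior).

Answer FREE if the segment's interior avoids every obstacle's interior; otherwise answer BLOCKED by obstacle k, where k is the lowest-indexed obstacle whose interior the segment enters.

Obstacle 1 [(0,1) (1,1) (10,2) (9,10) (0,11)]:
  edge (0,1)–(1,1): clear
  edge (1,1)–(10,2): clear
  edge (10,2)–(9,10): clear
  edge (9,10)–(0,11): clear
  edge (0,11)–(0,1): clear
  midpoint (17/2,37/2) outside
  → clear
Obstacle 2 [(2,23) (6,15) (11,13) (10,22)]:
  edge (2,23)–(6,15): crosses AB
  edge (6,15)–(11,13): clear
  edge (11,13)–(10,22): crosses AB
  edge (10,22)–(2,23): clear
  → BLOCKED
Obstacle 3 [(16,11) (21,2) (24,8)]:
  edge (16,11)–(21,2): clear
  edge (21,2)–(24,8): clear
  edge (24,8)–(16,11): clear
  midpoint (17/2,37/2) outside
  → clear

BLOCKED by obstacle 2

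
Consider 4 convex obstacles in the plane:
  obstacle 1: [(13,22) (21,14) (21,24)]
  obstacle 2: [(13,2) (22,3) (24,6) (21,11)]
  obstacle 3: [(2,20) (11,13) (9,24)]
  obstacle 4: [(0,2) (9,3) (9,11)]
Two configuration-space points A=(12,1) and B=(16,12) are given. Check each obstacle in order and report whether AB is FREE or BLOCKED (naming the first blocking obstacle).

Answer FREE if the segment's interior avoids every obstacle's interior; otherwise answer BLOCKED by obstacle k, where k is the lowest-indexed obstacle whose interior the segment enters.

Obstacle 1 [(13,22) (21,14) (21,24)]:
  edge (13,22)–(21,14): clear
  edge (21,14)–(21,24): clear
  edge (21,24)–(13,22): clear
  midpoint (14,13/2) outside
  → clear
Obstacle 2 [(13,2) (22,3) (24,6) (21,11)]:
  edge (13,2)–(22,3): clear
  edge (22,3)–(24,6): clear
  edge (24,6)–(21,11): clear
  edge (21,11)–(13,2): clear
  midpoint (14,13/2) outside
  → clear
Obstacle 3 [(2,20) (11,13) (9,24)]:
  edge (2,20)–(11,13): clear
  edge (11,13)–(9,24): clear
  edge (9,24)–(2,20): clear
  midpoint (14,13/2) outside
  → clear
Obstacle 4 [(0,2) (9,3) (9,11)]:
  edge (0,2)–(9,3): clear
  edge (9,3)–(9,11): clear
  edge (9,11)–(0,2): clear
  midpoint (14,13/2) outside
  → clear

FREE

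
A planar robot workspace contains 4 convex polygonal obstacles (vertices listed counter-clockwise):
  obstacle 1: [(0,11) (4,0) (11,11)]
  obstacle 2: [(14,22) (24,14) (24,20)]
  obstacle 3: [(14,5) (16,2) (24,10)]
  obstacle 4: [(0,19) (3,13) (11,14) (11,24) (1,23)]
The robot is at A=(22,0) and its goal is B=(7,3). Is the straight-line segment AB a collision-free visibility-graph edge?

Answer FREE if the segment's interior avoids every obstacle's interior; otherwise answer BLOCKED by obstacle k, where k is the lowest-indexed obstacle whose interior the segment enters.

FREE

Obstacle 1 [(0,11) (4,0) (11,11)]:
  edge (0,11)–(4,0): clear
  edge (4,0)–(11,11): clear
  edge (11,11)–(0,11): clear
  midpoint (29/2,3/2) outside
  → clear
Obstacle 2 [(14,22) (24,14) (24,20)]:
  edge (14,22)–(24,14): clear
  edge (24,14)–(24,20): clear
  edge (24,20)–(14,22): clear
  midpoint (29/2,3/2) outside
  → clear
Obstacle 3 [(14,5) (16,2) (24,10)]:
  edge (14,5)–(16,2): clear
  edge (16,2)–(24,10): clear
  edge (24,10)–(14,5): clear
  midpoint (29/2,3/2) outside
  → clear
Obstacle 4 [(0,19) (3,13) (11,14) (11,24) (1,23)]:
  edge (0,19)–(3,13): clear
  edge (3,13)–(11,14): clear
  edge (11,14)–(11,24): clear
  edge (11,24)–(1,23): clear
  edge (1,23)–(0,19): clear
  midpoint (29/2,3/2) outside
  → clear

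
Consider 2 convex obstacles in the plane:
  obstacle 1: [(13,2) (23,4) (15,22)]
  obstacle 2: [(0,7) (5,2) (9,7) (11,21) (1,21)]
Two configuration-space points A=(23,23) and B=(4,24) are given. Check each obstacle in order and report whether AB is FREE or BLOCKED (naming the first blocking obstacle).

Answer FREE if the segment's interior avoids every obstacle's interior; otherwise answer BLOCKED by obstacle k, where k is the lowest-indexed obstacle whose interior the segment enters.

Obstacle 1 [(13,2) (23,4) (15,22)]:
  edge (13,2)–(23,4): clear
  edge (23,4)–(15,22): clear
  edge (15,22)–(13,2): clear
  midpoint (27/2,47/2) outside
  → clear
Obstacle 2 [(0,7) (5,2) (9,7) (11,21) (1,21)]:
  edge (0,7)–(5,2): clear
  edge (5,2)–(9,7): clear
  edge (9,7)–(11,21): clear
  edge (11,21)–(1,21): clear
  edge (1,21)–(0,7): clear
  midpoint (27/2,47/2) outside
  → clear

FREE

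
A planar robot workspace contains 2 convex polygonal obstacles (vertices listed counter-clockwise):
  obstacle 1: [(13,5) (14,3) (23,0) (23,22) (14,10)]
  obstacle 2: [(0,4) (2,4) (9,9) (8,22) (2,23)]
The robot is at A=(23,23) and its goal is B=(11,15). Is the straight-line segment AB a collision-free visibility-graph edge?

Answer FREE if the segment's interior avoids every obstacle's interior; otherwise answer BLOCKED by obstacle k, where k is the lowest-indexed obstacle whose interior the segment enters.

FREE

Obstacle 1 [(13,5) (14,3) (23,0) (23,22) (14,10)]:
  edge (13,5)–(14,3): clear
  edge (14,3)–(23,0): clear
  edge (23,0)–(23,22): clear
  edge (23,22)–(14,10): clear
  edge (14,10)–(13,5): clear
  midpoint (17,19) outside
  → clear
Obstacle 2 [(0,4) (2,4) (9,9) (8,22) (2,23)]:
  edge (0,4)–(2,4): clear
  edge (2,4)–(9,9): clear
  edge (9,9)–(8,22): clear
  edge (8,22)–(2,23): clear
  edge (2,23)–(0,4): clear
  midpoint (17,19) outside
  → clear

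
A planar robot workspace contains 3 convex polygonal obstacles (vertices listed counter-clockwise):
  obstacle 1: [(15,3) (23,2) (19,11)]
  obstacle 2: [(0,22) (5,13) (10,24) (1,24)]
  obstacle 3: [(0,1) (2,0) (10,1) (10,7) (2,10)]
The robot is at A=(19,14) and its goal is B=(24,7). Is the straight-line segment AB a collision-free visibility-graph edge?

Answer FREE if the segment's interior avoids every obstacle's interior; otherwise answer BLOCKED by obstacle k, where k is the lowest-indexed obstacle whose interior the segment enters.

FREE

Obstacle 1 [(15,3) (23,2) (19,11)]:
  edge (15,3)–(23,2): clear
  edge (23,2)–(19,11): clear
  edge (19,11)–(15,3): clear
  midpoint (43/2,21/2) outside
  → clear
Obstacle 2 [(0,22) (5,13) (10,24) (1,24)]:
  edge (0,22)–(5,13): clear
  edge (5,13)–(10,24): clear
  edge (10,24)–(1,24): clear
  edge (1,24)–(0,22): clear
  midpoint (43/2,21/2) outside
  → clear
Obstacle 3 [(0,1) (2,0) (10,1) (10,7) (2,10)]:
  edge (0,1)–(2,0): clear
  edge (2,0)–(10,1): clear
  edge (10,1)–(10,7): clear
  edge (10,7)–(2,10): clear
  edge (2,10)–(0,1): clear
  midpoint (43/2,21/2) outside
  → clear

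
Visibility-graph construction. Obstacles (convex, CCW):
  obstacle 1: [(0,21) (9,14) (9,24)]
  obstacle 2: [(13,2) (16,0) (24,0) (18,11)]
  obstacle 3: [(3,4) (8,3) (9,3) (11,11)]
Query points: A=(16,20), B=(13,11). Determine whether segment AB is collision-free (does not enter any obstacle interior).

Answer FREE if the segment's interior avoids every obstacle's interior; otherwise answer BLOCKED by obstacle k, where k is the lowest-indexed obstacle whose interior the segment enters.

FREE

Obstacle 1 [(0,21) (9,14) (9,24)]:
  edge (0,21)–(9,14): clear
  edge (9,14)–(9,24): clear
  edge (9,24)–(0,21): clear
  midpoint (29/2,31/2) outside
  → clear
Obstacle 2 [(13,2) (16,0) (24,0) (18,11)]:
  edge (13,2)–(16,0): clear
  edge (16,0)–(24,0): clear
  edge (24,0)–(18,11): clear
  edge (18,11)–(13,2): clear
  midpoint (29/2,31/2) outside
  → clear
Obstacle 3 [(3,4) (8,3) (9,3) (11,11)]:
  edge (3,4)–(8,3): clear
  edge (8,3)–(9,3): clear
  edge (9,3)–(11,11): clear
  edge (11,11)–(3,4): clear
  midpoint (29/2,31/2) outside
  → clear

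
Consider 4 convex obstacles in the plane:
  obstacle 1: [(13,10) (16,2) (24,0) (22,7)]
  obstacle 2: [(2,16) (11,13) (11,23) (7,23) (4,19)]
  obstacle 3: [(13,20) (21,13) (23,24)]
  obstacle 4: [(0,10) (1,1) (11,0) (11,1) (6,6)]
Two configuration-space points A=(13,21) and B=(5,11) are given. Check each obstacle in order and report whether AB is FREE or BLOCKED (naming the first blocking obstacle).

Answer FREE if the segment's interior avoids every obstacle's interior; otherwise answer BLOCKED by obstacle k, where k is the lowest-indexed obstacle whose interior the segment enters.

Obstacle 1 [(13,10) (16,2) (24,0) (22,7)]:
  edge (13,10)–(16,2): clear
  edge (16,2)–(24,0): clear
  edge (24,0)–(22,7): clear
  edge (22,7)–(13,10): clear
  midpoint (9,16) outside
  → clear
Obstacle 2 [(2,16) (11,13) (11,23) (7,23) (4,19)]:
  edge (2,16)–(11,13): crosses AB
  edge (11,13)–(11,23): crosses AB
  edge (11,23)–(7,23): clear
  edge (7,23)–(4,19): clear
  edge (4,19)–(2,16): clear
  → BLOCKED
Obstacle 3 [(13,20) (21,13) (23,24)]:
  edge (13,20)–(21,13): clear
  edge (21,13)–(23,24): clear
  edge (23,24)–(13,20): clear
  midpoint (9,16) outside
  → clear
Obstacle 4 [(0,10) (1,1) (11,0) (11,1) (6,6)]:
  edge (0,10)–(1,1): clear
  edge (1,1)–(11,0): clear
  edge (11,0)–(11,1): clear
  edge (11,1)–(6,6): clear
  edge (6,6)–(0,10): clear
  midpoint (9,16) outside
  → clear

BLOCKED by obstacle 2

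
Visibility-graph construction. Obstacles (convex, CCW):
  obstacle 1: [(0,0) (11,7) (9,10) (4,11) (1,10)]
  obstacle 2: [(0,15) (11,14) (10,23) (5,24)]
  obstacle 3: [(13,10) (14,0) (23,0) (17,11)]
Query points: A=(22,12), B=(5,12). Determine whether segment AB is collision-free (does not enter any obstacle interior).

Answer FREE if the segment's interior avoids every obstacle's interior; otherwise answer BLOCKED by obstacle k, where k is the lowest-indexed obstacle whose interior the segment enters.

Obstacle 1 [(0,0) (11,7) (9,10) (4,11) (1,10)]:
  edge (0,0)–(11,7): clear
  edge (11,7)–(9,10): clear
  edge (9,10)–(4,11): clear
  edge (4,11)–(1,10): clear
  edge (1,10)–(0,0): clear
  midpoint (27/2,12) outside
  → clear
Obstacle 2 [(0,15) (11,14) (10,23) (5,24)]:
  edge (0,15)–(11,14): clear
  edge (11,14)–(10,23): clear
  edge (10,23)–(5,24): clear
  edge (5,24)–(0,15): clear
  midpoint (27/2,12) outside
  → clear
Obstacle 3 [(13,10) (14,0) (23,0) (17,11)]:
  edge (13,10)–(14,0): clear
  edge (14,0)–(23,0): clear
  edge (23,0)–(17,11): clear
  edge (17,11)–(13,10): clear
  midpoint (27/2,12) outside
  → clear

FREE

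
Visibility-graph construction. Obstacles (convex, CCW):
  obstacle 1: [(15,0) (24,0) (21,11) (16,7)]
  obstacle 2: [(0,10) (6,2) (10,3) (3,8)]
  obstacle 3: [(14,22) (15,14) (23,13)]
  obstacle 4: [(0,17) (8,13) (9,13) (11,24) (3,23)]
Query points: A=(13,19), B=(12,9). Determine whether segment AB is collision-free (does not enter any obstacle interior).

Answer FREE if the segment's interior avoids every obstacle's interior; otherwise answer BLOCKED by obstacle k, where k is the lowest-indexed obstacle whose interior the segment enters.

Obstacle 1 [(15,0) (24,0) (21,11) (16,7)]:
  edge (15,0)–(24,0): clear
  edge (24,0)–(21,11): clear
  edge (21,11)–(16,7): clear
  edge (16,7)–(15,0): clear
  midpoint (25/2,14) outside
  → clear
Obstacle 2 [(0,10) (6,2) (10,3) (3,8)]:
  edge (0,10)–(6,2): clear
  edge (6,2)–(10,3): clear
  edge (10,3)–(3,8): clear
  edge (3,8)–(0,10): clear
  midpoint (25/2,14) outside
  → clear
Obstacle 3 [(14,22) (15,14) (23,13)]:
  edge (14,22)–(15,14): clear
  edge (15,14)–(23,13): clear
  edge (23,13)–(14,22): clear
  midpoint (25/2,14) outside
  → clear
Obstacle 4 [(0,17) (8,13) (9,13) (11,24) (3,23)]:
  edge (0,17)–(8,13): clear
  edge (8,13)–(9,13): clear
  edge (9,13)–(11,24): clear
  edge (11,24)–(3,23): clear
  edge (3,23)–(0,17): clear
  midpoint (25/2,14) outside
  → clear

FREE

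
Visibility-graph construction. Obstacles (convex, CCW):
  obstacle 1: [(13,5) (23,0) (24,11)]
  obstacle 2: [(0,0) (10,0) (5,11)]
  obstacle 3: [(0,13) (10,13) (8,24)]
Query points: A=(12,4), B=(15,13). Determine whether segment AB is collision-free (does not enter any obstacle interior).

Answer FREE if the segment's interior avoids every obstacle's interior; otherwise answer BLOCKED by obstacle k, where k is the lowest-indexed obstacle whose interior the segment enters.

FREE

Obstacle 1 [(13,5) (23,0) (24,11)]:
  edge (13,5)–(23,0): clear
  edge (23,0)–(24,11): clear
  edge (24,11)–(13,5): clear
  midpoint (27/2,17/2) outside
  → clear
Obstacle 2 [(0,0) (10,0) (5,11)]:
  edge (0,0)–(10,0): clear
  edge (10,0)–(5,11): clear
  edge (5,11)–(0,0): clear
  midpoint (27/2,17/2) outside
  → clear
Obstacle 3 [(0,13) (10,13) (8,24)]:
  edge (0,13)–(10,13): clear
  edge (10,13)–(8,24): clear
  edge (8,24)–(0,13): clear
  midpoint (27/2,17/2) outside
  → clear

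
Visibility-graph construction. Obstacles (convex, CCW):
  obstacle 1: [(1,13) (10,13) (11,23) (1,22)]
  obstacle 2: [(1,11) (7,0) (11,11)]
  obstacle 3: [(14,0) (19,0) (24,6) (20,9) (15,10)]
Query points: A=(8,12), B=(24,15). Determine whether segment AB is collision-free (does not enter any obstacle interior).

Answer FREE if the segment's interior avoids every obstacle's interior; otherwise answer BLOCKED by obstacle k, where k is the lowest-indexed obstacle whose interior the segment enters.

Obstacle 1 [(1,13) (10,13) (11,23) (1,22)]:
  edge (1,13)–(10,13): clear
  edge (10,13)–(11,23): clear
  edge (11,23)–(1,22): clear
  edge (1,22)–(1,13): clear
  midpoint (16,27/2) outside
  → clear
Obstacle 2 [(1,11) (7,0) (11,11)]:
  edge (1,11)–(7,0): clear
  edge (7,0)–(11,11): clear
  edge (11,11)–(1,11): clear
  midpoint (16,27/2) outside
  → clear
Obstacle 3 [(14,0) (19,0) (24,6) (20,9) (15,10)]:
  edge (14,0)–(19,0): clear
  edge (19,0)–(24,6): clear
  edge (24,6)–(20,9): clear
  edge (20,9)–(15,10): clear
  edge (15,10)–(14,0): clear
  midpoint (16,27/2) outside
  → clear

FREE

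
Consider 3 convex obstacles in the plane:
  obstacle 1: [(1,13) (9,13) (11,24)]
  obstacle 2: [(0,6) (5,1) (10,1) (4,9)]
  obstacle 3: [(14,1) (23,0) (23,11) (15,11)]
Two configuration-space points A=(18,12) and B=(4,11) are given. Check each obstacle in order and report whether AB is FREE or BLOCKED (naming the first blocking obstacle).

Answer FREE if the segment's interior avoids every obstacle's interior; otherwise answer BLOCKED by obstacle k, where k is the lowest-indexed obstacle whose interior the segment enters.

FREE

Obstacle 1 [(1,13) (9,13) (11,24)]:
  edge (1,13)–(9,13): clear
  edge (9,13)–(11,24): clear
  edge (11,24)–(1,13): clear
  midpoint (11,23/2) outside
  → clear
Obstacle 2 [(0,6) (5,1) (10,1) (4,9)]:
  edge (0,6)–(5,1): clear
  edge (5,1)–(10,1): clear
  edge (10,1)–(4,9): clear
  edge (4,9)–(0,6): clear
  midpoint (11,23/2) outside
  → clear
Obstacle 3 [(14,1) (23,0) (23,11) (15,11)]:
  edge (14,1)–(23,0): clear
  edge (23,0)–(23,11): clear
  edge (23,11)–(15,11): clear
  edge (15,11)–(14,1): clear
  midpoint (11,23/2) outside
  → clear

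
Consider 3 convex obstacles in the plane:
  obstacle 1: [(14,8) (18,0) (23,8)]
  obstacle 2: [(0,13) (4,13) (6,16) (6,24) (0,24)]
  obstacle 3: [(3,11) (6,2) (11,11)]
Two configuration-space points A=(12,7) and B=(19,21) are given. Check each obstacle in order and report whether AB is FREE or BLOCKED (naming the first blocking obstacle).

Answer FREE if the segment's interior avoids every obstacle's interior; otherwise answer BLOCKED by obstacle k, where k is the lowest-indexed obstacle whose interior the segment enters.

Obstacle 1 [(14,8) (18,0) (23,8)]:
  edge (14,8)–(18,0): clear
  edge (18,0)–(23,8): clear
  edge (23,8)–(14,8): clear
  midpoint (31/2,14) outside
  → clear
Obstacle 2 [(0,13) (4,13) (6,16) (6,24) (0,24)]:
  edge (0,13)–(4,13): clear
  edge (4,13)–(6,16): clear
  edge (6,16)–(6,24): clear
  edge (6,24)–(0,24): clear
  edge (0,24)–(0,13): clear
  midpoint (31/2,14) outside
  → clear
Obstacle 3 [(3,11) (6,2) (11,11)]:
  edge (3,11)–(6,2): clear
  edge (6,2)–(11,11): clear
  edge (11,11)–(3,11): clear
  midpoint (31/2,14) outside
  → clear

FREE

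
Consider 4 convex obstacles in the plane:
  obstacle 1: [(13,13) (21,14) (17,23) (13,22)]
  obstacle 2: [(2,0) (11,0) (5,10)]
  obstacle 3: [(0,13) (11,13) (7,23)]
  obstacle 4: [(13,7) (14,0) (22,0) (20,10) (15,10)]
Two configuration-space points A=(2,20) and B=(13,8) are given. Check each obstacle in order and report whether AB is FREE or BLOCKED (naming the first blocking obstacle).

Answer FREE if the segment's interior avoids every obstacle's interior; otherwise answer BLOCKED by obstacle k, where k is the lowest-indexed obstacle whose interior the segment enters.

Obstacle 1 [(13,13) (21,14) (17,23) (13,22)]:
  edge (13,13)–(21,14): clear
  edge (21,14)–(17,23): clear
  edge (17,23)–(13,22): clear
  edge (13,22)–(13,13): clear
  midpoint (15/2,14) outside
  → clear
Obstacle 2 [(2,0) (11,0) (5,10)]:
  edge (2,0)–(11,0): clear
  edge (11,0)–(5,10): clear
  edge (5,10)–(2,0): clear
  midpoint (15/2,14) outside
  → clear
Obstacle 3 [(0,13) (11,13) (7,23)]:
  edge (0,13)–(11,13): crosses AB
  edge (11,13)–(7,23): clear
  edge (7,23)–(0,13): crosses AB
  → BLOCKED
Obstacle 4 [(13,7) (14,0) (22,0) (20,10) (15,10)]:
  edge (13,7)–(14,0): clear
  edge (14,0)–(22,0): clear
  edge (22,0)–(20,10): clear
  edge (20,10)–(15,10): clear
  edge (15,10)–(13,7): clear
  midpoint (15/2,14) outside
  → clear

BLOCKED by obstacle 3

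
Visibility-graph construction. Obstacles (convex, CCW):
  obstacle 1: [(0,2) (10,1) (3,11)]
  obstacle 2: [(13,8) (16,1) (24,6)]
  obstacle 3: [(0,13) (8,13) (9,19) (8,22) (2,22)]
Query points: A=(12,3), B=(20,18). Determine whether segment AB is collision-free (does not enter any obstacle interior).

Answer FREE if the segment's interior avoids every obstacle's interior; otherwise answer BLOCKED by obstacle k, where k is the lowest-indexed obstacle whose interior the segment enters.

BLOCKED by obstacle 2

Obstacle 1 [(0,2) (10,1) (3,11)]:
  edge (0,2)–(10,1): clear
  edge (10,1)–(3,11): clear
  edge (3,11)–(0,2): clear
  midpoint (16,21/2) outside
  → clear
Obstacle 2 [(13,8) (16,1) (24,6)]:
  edge (13,8)–(16,1): crosses AB
  edge (16,1)–(24,6): clear
  edge (24,6)–(13,8): crosses AB
  → BLOCKED
Obstacle 3 [(0,13) (8,13) (9,19) (8,22) (2,22)]:
  edge (0,13)–(8,13): clear
  edge (8,13)–(9,19): clear
  edge (9,19)–(8,22): clear
  edge (8,22)–(2,22): clear
  edge (2,22)–(0,13): clear
  midpoint (16,21/2) outside
  → clear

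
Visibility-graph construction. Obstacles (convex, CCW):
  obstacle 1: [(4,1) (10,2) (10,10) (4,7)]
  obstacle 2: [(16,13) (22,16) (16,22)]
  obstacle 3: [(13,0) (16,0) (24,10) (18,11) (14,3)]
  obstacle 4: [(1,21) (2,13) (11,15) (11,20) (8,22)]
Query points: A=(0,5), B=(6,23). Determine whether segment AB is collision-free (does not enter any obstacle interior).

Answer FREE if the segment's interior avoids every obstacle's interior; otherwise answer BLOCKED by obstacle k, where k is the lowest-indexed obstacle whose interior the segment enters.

Obstacle 1 [(4,1) (10,2) (10,10) (4,7)]:
  edge (4,1)–(10,2): clear
  edge (10,2)–(10,10): clear
  edge (10,10)–(4,7): clear
  edge (4,7)–(4,1): clear
  midpoint (3,14) outside
  → clear
Obstacle 2 [(16,13) (22,16) (16,22)]:
  edge (16,13)–(22,16): clear
  edge (22,16)–(16,22): clear
  edge (16,22)–(16,13): clear
  midpoint (3,14) outside
  → clear
Obstacle 3 [(13,0) (16,0) (24,10) (18,11) (14,3)]:
  edge (13,0)–(16,0): clear
  edge (16,0)–(24,10): clear
  edge (24,10)–(18,11): clear
  edge (18,11)–(14,3): clear
  edge (14,3)–(13,0): clear
  midpoint (3,14) outside
  → clear
Obstacle 4 [(1,21) (2,13) (11,15) (11,20) (8,22)]:
  edge (1,21)–(2,13): clear
  edge (2,13)–(11,15): crosses AB
  edge (11,15)–(11,20): clear
  edge (11,20)–(8,22): clear
  edge (8,22)–(1,21): crosses AB
  → BLOCKED

BLOCKED by obstacle 4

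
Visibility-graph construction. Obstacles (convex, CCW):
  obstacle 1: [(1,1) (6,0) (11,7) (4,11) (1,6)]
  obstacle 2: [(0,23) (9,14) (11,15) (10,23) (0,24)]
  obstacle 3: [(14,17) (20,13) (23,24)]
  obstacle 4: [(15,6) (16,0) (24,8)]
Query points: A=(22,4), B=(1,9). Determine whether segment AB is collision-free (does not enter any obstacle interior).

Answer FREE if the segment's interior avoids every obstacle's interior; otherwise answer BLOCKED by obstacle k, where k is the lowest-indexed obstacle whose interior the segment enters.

BLOCKED by obstacle 1

Obstacle 1 [(1,1) (6,0) (11,7) (4,11) (1,6)]:
  edge (1,1)–(6,0): clear
  edge (6,0)–(11,7): crosses AB
  edge (11,7)–(4,11): clear
  edge (4,11)–(1,6): crosses AB
  edge (1,6)–(1,1): clear
  → BLOCKED
Obstacle 2 [(0,23) (9,14) (11,15) (10,23) (0,24)]:
  edge (0,23)–(9,14): clear
  edge (9,14)–(11,15): clear
  edge (11,15)–(10,23): clear
  edge (10,23)–(0,24): clear
  edge (0,24)–(0,23): clear
  midpoint (23/2,13/2) outside
  → clear
Obstacle 3 [(14,17) (20,13) (23,24)]:
  edge (14,17)–(20,13): clear
  edge (20,13)–(23,24): clear
  edge (23,24)–(14,17): clear
  midpoint (23/2,13/2) outside
  → clear
Obstacle 4 [(15,6) (16,0) (24,8)]:
  edge (15,6)–(16,0): crosses AB
  edge (16,0)–(24,8): crosses AB
  edge (24,8)–(15,6): clear
  → BLOCKED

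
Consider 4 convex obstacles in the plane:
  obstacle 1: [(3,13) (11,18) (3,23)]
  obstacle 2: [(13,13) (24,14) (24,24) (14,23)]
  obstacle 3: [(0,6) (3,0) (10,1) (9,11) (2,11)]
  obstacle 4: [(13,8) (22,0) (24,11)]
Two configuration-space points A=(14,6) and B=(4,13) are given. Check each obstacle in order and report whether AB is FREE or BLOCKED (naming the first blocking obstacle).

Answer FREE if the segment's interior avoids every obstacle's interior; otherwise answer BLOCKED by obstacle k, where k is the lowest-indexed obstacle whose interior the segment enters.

Obstacle 1 [(3,13) (11,18) (3,23)]:
  edge (3,13)–(11,18): clear
  edge (11,18)–(3,23): clear
  edge (3,23)–(3,13): clear
  midpoint (9,19/2) outside
  → clear
Obstacle 2 [(13,13) (24,14) (24,24) (14,23)]:
  edge (13,13)–(24,14): clear
  edge (24,14)–(24,24): clear
  edge (24,24)–(14,23): clear
  edge (14,23)–(13,13): clear
  midpoint (9,19/2) outside
  → clear
Obstacle 3 [(0,6) (3,0) (10,1) (9,11) (2,11)]:
  edge (0,6)–(3,0): clear
  edge (3,0)–(10,1): clear
  edge (10,1)–(9,11): crosses AB
  edge (9,11)–(2,11): crosses AB
  edge (2,11)–(0,6): clear
  → BLOCKED
Obstacle 4 [(13,8) (22,0) (24,11)]:
  edge (13,8)–(22,0): clear
  edge (22,0)–(24,11): clear
  edge (24,11)–(13,8): clear
  midpoint (9,19/2) outside
  → clear

BLOCKED by obstacle 3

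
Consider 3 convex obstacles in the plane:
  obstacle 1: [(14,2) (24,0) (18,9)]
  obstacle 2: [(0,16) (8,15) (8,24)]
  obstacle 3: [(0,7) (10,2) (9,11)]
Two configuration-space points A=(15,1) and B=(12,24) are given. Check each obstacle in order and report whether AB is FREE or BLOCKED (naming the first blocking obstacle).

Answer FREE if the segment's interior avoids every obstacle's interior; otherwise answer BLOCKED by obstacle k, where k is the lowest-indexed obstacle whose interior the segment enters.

BLOCKED by obstacle 1

Obstacle 1 [(14,2) (24,0) (18,9)]:
  edge (14,2)–(24,0): crosses AB
  edge (24,0)–(18,9): clear
  edge (18,9)–(14,2): crosses AB
  → BLOCKED
Obstacle 2 [(0,16) (8,15) (8,24)]:
  edge (0,16)–(8,15): clear
  edge (8,15)–(8,24): clear
  edge (8,24)–(0,16): clear
  midpoint (27/2,25/2) outside
  → clear
Obstacle 3 [(0,7) (10,2) (9,11)]:
  edge (0,7)–(10,2): clear
  edge (10,2)–(9,11): clear
  edge (9,11)–(0,7): clear
  midpoint (27/2,25/2) outside
  → clear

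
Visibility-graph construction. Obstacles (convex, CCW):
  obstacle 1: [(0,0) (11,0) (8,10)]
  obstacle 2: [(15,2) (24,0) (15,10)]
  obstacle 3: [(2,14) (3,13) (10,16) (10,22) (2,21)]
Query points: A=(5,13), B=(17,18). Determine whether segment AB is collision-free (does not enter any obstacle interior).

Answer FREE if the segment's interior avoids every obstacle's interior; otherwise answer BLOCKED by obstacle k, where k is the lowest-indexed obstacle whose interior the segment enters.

FREE

Obstacle 1 [(0,0) (11,0) (8,10)]:
  edge (0,0)–(11,0): clear
  edge (11,0)–(8,10): clear
  edge (8,10)–(0,0): clear
  midpoint (11,31/2) outside
  → clear
Obstacle 2 [(15,2) (24,0) (15,10)]:
  edge (15,2)–(24,0): clear
  edge (24,0)–(15,10): clear
  edge (15,10)–(15,2): clear
  midpoint (11,31/2) outside
  → clear
Obstacle 3 [(2,14) (3,13) (10,16) (10,22) (2,21)]:
  edge (2,14)–(3,13): clear
  edge (3,13)–(10,16): clear
  edge (10,16)–(10,22): clear
  edge (10,22)–(2,21): clear
  edge (2,21)–(2,14): clear
  midpoint (11,31/2) outside
  → clear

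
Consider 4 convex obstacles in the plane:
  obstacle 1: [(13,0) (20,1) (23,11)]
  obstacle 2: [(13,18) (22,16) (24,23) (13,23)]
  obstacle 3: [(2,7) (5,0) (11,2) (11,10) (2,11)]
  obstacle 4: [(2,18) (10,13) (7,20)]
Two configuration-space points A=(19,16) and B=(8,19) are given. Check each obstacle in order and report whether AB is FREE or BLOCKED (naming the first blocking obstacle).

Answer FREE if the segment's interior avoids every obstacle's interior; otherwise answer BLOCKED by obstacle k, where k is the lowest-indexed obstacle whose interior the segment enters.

FREE

Obstacle 1 [(13,0) (20,1) (23,11)]:
  edge (13,0)–(20,1): clear
  edge (20,1)–(23,11): clear
  edge (23,11)–(13,0): clear
  midpoint (27/2,35/2) outside
  → clear
Obstacle 2 [(13,18) (22,16) (24,23) (13,23)]:
  edge (13,18)–(22,16): clear
  edge (22,16)–(24,23): clear
  edge (24,23)–(13,23): clear
  edge (13,23)–(13,18): clear
  midpoint (27/2,35/2) outside
  → clear
Obstacle 3 [(2,7) (5,0) (11,2) (11,10) (2,11)]:
  edge (2,7)–(5,0): clear
  edge (5,0)–(11,2): clear
  edge (11,2)–(11,10): clear
  edge (11,10)–(2,11): clear
  edge (2,11)–(2,7): clear
  midpoint (27/2,35/2) outside
  → clear
Obstacle 4 [(2,18) (10,13) (7,20)]:
  edge (2,18)–(10,13): clear
  edge (10,13)–(7,20): clear
  edge (7,20)–(2,18): clear
  midpoint (27/2,35/2) outside
  → clear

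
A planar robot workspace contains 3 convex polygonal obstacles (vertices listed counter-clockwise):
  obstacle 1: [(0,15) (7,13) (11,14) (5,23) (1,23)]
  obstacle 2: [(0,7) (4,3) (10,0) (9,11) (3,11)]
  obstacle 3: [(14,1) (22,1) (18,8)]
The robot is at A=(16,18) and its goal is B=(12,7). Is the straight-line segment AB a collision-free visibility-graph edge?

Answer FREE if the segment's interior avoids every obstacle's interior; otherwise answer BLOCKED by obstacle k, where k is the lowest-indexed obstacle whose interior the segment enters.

Obstacle 1 [(0,15) (7,13) (11,14) (5,23) (1,23)]:
  edge (0,15)–(7,13): clear
  edge (7,13)–(11,14): clear
  edge (11,14)–(5,23): clear
  edge (5,23)–(1,23): clear
  edge (1,23)–(0,15): clear
  midpoint (14,25/2) outside
  → clear
Obstacle 2 [(0,7) (4,3) (10,0) (9,11) (3,11)]:
  edge (0,7)–(4,3): clear
  edge (4,3)–(10,0): clear
  edge (10,0)–(9,11): clear
  edge (9,11)–(3,11): clear
  edge (3,11)–(0,7): clear
  midpoint (14,25/2) outside
  → clear
Obstacle 3 [(14,1) (22,1) (18,8)]:
  edge (14,1)–(22,1): clear
  edge (22,1)–(18,8): clear
  edge (18,8)–(14,1): clear
  midpoint (14,25/2) outside
  → clear

FREE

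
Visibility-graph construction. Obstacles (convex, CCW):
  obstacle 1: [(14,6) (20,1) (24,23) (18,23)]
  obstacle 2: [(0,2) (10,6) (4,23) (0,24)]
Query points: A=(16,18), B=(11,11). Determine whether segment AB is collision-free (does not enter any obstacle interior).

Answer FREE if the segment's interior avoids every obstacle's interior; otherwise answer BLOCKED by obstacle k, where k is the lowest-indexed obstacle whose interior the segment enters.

FREE

Obstacle 1 [(14,6) (20,1) (24,23) (18,23)]:
  edge (14,6)–(20,1): clear
  edge (20,1)–(24,23): clear
  edge (24,23)–(18,23): clear
  edge (18,23)–(14,6): clear
  midpoint (27/2,29/2) outside
  → clear
Obstacle 2 [(0,2) (10,6) (4,23) (0,24)]:
  edge (0,2)–(10,6): clear
  edge (10,6)–(4,23): clear
  edge (4,23)–(0,24): clear
  edge (0,24)–(0,2): clear
  midpoint (27/2,29/2) outside
  → clear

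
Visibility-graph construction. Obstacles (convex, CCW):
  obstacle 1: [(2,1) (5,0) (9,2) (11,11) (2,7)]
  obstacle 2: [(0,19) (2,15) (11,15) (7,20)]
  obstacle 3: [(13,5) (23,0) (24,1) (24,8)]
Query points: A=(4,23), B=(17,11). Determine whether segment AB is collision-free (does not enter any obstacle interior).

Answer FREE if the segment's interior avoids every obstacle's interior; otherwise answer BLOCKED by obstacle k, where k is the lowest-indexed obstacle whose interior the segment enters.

Obstacle 1 [(2,1) (5,0) (9,2) (11,11) (2,7)]:
  edge (2,1)–(5,0): clear
  edge (5,0)–(9,2): clear
  edge (9,2)–(11,11): clear
  edge (11,11)–(2,7): clear
  edge (2,7)–(2,1): clear
  midpoint (21/2,17) outside
  → clear
Obstacle 2 [(0,19) (2,15) (11,15) (7,20)]:
  edge (0,19)–(2,15): clear
  edge (2,15)–(11,15): clear
  edge (11,15)–(7,20): clear
  edge (7,20)–(0,19): clear
  midpoint (21/2,17) outside
  → clear
Obstacle 3 [(13,5) (23,0) (24,1) (24,8)]:
  edge (13,5)–(23,0): clear
  edge (23,0)–(24,1): clear
  edge (24,1)–(24,8): clear
  edge (24,8)–(13,5): clear
  midpoint (21/2,17) outside
  → clear

FREE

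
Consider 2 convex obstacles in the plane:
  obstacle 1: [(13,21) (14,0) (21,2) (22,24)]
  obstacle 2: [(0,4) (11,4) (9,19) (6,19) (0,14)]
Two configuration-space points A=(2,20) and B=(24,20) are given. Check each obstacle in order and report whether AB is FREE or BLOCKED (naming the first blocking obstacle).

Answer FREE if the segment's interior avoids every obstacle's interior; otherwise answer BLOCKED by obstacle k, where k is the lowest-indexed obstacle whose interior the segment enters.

BLOCKED by obstacle 1

Obstacle 1 [(13,21) (14,0) (21,2) (22,24)]:
  edge (13,21)–(14,0): crosses AB
  edge (14,0)–(21,2): clear
  edge (21,2)–(22,24): crosses AB
  edge (22,24)–(13,21): clear
  → BLOCKED
Obstacle 2 [(0,4) (11,4) (9,19) (6,19) (0,14)]:
  edge (0,4)–(11,4): clear
  edge (11,4)–(9,19): clear
  edge (9,19)–(6,19): clear
  edge (6,19)–(0,14): clear
  edge (0,14)–(0,4): clear
  midpoint (13,20) outside
  → clear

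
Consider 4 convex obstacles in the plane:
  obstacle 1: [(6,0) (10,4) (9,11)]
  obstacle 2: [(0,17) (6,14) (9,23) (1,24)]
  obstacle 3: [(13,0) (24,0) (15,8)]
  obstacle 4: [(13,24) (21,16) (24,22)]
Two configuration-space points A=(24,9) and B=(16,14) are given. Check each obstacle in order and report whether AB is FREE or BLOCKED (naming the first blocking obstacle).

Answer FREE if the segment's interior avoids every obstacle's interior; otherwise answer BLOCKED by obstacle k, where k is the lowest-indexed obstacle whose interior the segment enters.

Obstacle 1 [(6,0) (10,4) (9,11)]:
  edge (6,0)–(10,4): clear
  edge (10,4)–(9,11): clear
  edge (9,11)–(6,0): clear
  midpoint (20,23/2) outside
  → clear
Obstacle 2 [(0,17) (6,14) (9,23) (1,24)]:
  edge (0,17)–(6,14): clear
  edge (6,14)–(9,23): clear
  edge (9,23)–(1,24): clear
  edge (1,24)–(0,17): clear
  midpoint (20,23/2) outside
  → clear
Obstacle 3 [(13,0) (24,0) (15,8)]:
  edge (13,0)–(24,0): clear
  edge (24,0)–(15,8): clear
  edge (15,8)–(13,0): clear
  midpoint (20,23/2) outside
  → clear
Obstacle 4 [(13,24) (21,16) (24,22)]:
  edge (13,24)–(21,16): clear
  edge (21,16)–(24,22): clear
  edge (24,22)–(13,24): clear
  midpoint (20,23/2) outside
  → clear

FREE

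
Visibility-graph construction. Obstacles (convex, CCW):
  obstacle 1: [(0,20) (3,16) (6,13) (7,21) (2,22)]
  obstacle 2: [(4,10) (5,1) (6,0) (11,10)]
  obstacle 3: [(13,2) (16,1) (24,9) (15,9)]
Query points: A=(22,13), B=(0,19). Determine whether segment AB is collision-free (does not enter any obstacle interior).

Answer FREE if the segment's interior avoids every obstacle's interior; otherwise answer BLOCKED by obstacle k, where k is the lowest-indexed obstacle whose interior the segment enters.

BLOCKED by obstacle 1

Obstacle 1 [(0,20) (3,16) (6,13) (7,21) (2,22)]:
  edge (0,20)–(3,16): crosses AB
  edge (3,16)–(6,13): clear
  edge (6,13)–(7,21): crosses AB
  edge (7,21)–(2,22): clear
  edge (2,22)–(0,20): clear
  → BLOCKED
Obstacle 2 [(4,10) (5,1) (6,0) (11,10)]:
  edge (4,10)–(5,1): clear
  edge (5,1)–(6,0): clear
  edge (6,0)–(11,10): clear
  edge (11,10)–(4,10): clear
  midpoint (11,16) outside
  → clear
Obstacle 3 [(13,2) (16,1) (24,9) (15,9)]:
  edge (13,2)–(16,1): clear
  edge (16,1)–(24,9): clear
  edge (24,9)–(15,9): clear
  edge (15,9)–(13,2): clear
  midpoint (11,16) outside
  → clear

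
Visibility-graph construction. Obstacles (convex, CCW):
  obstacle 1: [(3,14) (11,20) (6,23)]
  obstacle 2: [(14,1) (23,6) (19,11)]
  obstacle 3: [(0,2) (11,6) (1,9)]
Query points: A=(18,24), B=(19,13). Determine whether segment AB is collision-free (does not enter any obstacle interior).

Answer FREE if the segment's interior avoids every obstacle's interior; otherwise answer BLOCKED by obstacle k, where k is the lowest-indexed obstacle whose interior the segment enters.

FREE

Obstacle 1 [(3,14) (11,20) (6,23)]:
  edge (3,14)–(11,20): clear
  edge (11,20)–(6,23): clear
  edge (6,23)–(3,14): clear
  midpoint (37/2,37/2) outside
  → clear
Obstacle 2 [(14,1) (23,6) (19,11)]:
  edge (14,1)–(23,6): clear
  edge (23,6)–(19,11): clear
  edge (19,11)–(14,1): clear
  midpoint (37/2,37/2) outside
  → clear
Obstacle 3 [(0,2) (11,6) (1,9)]:
  edge (0,2)–(11,6): clear
  edge (11,6)–(1,9): clear
  edge (1,9)–(0,2): clear
  midpoint (37/2,37/2) outside
  → clear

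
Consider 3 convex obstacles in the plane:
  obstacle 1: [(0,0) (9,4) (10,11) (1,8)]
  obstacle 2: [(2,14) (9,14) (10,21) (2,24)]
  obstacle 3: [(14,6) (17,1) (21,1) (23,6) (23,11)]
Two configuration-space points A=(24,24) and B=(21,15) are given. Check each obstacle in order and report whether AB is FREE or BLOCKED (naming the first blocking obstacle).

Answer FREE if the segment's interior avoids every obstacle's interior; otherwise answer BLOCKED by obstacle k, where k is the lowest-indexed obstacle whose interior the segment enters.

FREE

Obstacle 1 [(0,0) (9,4) (10,11) (1,8)]:
  edge (0,0)–(9,4): clear
  edge (9,4)–(10,11): clear
  edge (10,11)–(1,8): clear
  edge (1,8)–(0,0): clear
  midpoint (45/2,39/2) outside
  → clear
Obstacle 2 [(2,14) (9,14) (10,21) (2,24)]:
  edge (2,14)–(9,14): clear
  edge (9,14)–(10,21): clear
  edge (10,21)–(2,24): clear
  edge (2,24)–(2,14): clear
  midpoint (45/2,39/2) outside
  → clear
Obstacle 3 [(14,6) (17,1) (21,1) (23,6) (23,11)]:
  edge (14,6)–(17,1): clear
  edge (17,1)–(21,1): clear
  edge (21,1)–(23,6): clear
  edge (23,6)–(23,11): clear
  edge (23,11)–(14,6): clear
  midpoint (45/2,39/2) outside
  → clear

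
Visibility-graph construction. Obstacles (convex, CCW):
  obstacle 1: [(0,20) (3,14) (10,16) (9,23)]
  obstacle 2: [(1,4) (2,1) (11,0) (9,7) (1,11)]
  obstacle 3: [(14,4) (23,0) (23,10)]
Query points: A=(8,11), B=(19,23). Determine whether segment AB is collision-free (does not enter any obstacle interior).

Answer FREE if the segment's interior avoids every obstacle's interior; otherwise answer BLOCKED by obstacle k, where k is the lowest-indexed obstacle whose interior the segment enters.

Obstacle 1 [(0,20) (3,14) (10,16) (9,23)]:
  edge (0,20)–(3,14): clear
  edge (3,14)–(10,16): clear
  edge (10,16)–(9,23): clear
  edge (9,23)–(0,20): clear
  midpoint (27/2,17) outside
  → clear
Obstacle 2 [(1,4) (2,1) (11,0) (9,7) (1,11)]:
  edge (1,4)–(2,1): clear
  edge (2,1)–(11,0): clear
  edge (11,0)–(9,7): clear
  edge (9,7)–(1,11): clear
  edge (1,11)–(1,4): clear
  midpoint (27/2,17) outside
  → clear
Obstacle 3 [(14,4) (23,0) (23,10)]:
  edge (14,4)–(23,0): clear
  edge (23,0)–(23,10): clear
  edge (23,10)–(14,4): clear
  midpoint (27/2,17) outside
  → clear

FREE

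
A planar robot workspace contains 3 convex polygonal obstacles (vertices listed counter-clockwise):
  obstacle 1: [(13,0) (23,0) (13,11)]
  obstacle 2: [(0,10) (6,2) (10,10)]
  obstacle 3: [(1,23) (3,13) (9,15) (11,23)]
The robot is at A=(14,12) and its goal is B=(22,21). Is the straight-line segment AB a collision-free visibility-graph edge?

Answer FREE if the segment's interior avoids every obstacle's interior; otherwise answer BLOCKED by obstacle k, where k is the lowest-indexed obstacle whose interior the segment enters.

Obstacle 1 [(13,0) (23,0) (13,11)]:
  edge (13,0)–(23,0): clear
  edge (23,0)–(13,11): clear
  edge (13,11)–(13,0): clear
  midpoint (18,33/2) outside
  → clear
Obstacle 2 [(0,10) (6,2) (10,10)]:
  edge (0,10)–(6,2): clear
  edge (6,2)–(10,10): clear
  edge (10,10)–(0,10): clear
  midpoint (18,33/2) outside
  → clear
Obstacle 3 [(1,23) (3,13) (9,15) (11,23)]:
  edge (1,23)–(3,13): clear
  edge (3,13)–(9,15): clear
  edge (9,15)–(11,23): clear
  edge (11,23)–(1,23): clear
  midpoint (18,33/2) outside
  → clear

FREE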